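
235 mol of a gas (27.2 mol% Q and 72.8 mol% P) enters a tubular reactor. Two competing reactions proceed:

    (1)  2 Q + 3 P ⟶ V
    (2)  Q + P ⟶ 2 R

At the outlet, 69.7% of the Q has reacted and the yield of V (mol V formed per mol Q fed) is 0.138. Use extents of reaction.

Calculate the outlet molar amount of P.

Yield of V: 1ξ₁ / 63.92 = 0.138 → ξ₁ = 8.821 mol.
Conversion of Q: 2ξ₁ + 1ξ₂ = 0.697 × 63.92 = 44.55 → ξ₂ = 26.91 mol.
Outlet amounts (n = n₀ + Σ ν·ξ):
  Q: 63.92 − 2(8.821) − 1(26.91) = 19.37
  P: 171.1 − 3(8.821) − 1(26.91) = 117.7
  V: 0 + 1(8.821) = 8.821
  R: 0 + 2(26.91) = 53.82

118 mol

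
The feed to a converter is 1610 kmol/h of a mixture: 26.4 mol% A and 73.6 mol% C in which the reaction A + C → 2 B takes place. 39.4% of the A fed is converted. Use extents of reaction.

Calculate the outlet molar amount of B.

A reacted = 0.394 × 425 = 167.5 kmol/h; ν_A = −1, so ξ = 167.5/1 = 167.5 kmol/h.
Outlet amounts (n = n₀ + ν ξ):
  A: 425 − 1(167.5) = 257.6
  C: 1185 − 1(167.5) = 1017
  B: 0 + 2(167.5) = 334.9

335 kmol/h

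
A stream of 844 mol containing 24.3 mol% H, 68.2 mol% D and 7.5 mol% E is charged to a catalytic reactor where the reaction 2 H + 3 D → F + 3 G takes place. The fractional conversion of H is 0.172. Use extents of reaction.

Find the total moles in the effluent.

826 mol

H reacted = 0.172 × 205.1 = 35.28 mol; ν_H = −2, so ξ = 35.28/2 = 17.64 mol.
Outlet amounts (n = n₀ + ν ξ):
  H: 205.1 − 2(17.64) = 169.8
  D: 575.6 − 3(17.64) = 522.7
  F: 0 + 1(17.64) = 17.64
  G: 0 + 3(17.64) = 52.91
  E: 63.3 (inert)
Total out = 169.8 + 522.7 + 17.64 + 52.91 + 63.3 = 826.4 mol.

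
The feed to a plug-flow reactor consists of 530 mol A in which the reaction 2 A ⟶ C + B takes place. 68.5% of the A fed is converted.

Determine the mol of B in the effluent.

A reacted = 0.685 × 530 = 363.1 mol; ν_A = −2, so ξ = 363.1/2 = 181.5 mol.
Outlet amounts (n = n₀ + ν ξ):
  A: 530 − 2(181.5) = 166.9
  C: 0 + 1(181.5) = 181.5
  B: 0 + 1(181.5) = 181.5

182 mol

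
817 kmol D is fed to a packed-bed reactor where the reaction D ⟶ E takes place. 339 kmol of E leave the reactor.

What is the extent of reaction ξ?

ξ = 339 kmol

For E: n = n₀ + 1ξ → 339 = 0 + 1ξ, giving ξ = 339 kmol.
Outlet amounts (n = n₀ + ν ξ):
  D: 817 − 1(339) = 478
  E: 0 + 1(339) = 339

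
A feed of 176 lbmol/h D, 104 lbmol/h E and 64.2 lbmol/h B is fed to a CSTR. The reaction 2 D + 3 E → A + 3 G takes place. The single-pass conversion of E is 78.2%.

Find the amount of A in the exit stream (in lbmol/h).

27.1 lbmol/h

E reacted = 0.782 × 104 = 81.33 lbmol/h; ν_E = −3, so ξ = 81.33/3 = 27.11 lbmol/h.
Outlet amounts (n = n₀ + ν ξ):
  D: 176 − 2(27.11) = 121.8
  E: 104 − 3(27.11) = 22.67
  A: 0 + 1(27.11) = 27.11
  G: 0 + 3(27.11) = 81.33
  B: 64.2 (inert)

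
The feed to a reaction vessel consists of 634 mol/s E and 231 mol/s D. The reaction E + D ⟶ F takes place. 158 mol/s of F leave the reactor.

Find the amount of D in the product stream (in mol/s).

For F: n = n₀ + 1ξ → 158 = 0 + 1ξ, giving ξ = 158 mol/s.
Outlet amounts (n = n₀ + ν ξ):
  E: 634 − 1(158) = 476
  D: 231 − 1(158) = 73
  F: 0 + 1(158) = 158

73 mol/s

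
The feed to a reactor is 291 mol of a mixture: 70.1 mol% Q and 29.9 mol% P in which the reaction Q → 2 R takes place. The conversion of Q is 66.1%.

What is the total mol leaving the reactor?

Q reacted = 0.661 × 204 = 134.8 mol; ν_Q = −1, so ξ = 134.8/1 = 134.8 mol.
Outlet amounts (n = n₀ + ν ξ):
  Q: 204 − 1(134.8) = 69.15
  R: 0 + 2(134.8) = 269.7
  P: 87.01 (inert)
Total out = 69.15 + 269.7 + 87.01 = 425.8 mol.

426 mol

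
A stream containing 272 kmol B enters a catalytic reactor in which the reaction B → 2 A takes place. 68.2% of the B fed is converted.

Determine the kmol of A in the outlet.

B reacted = 0.682 × 272 = 185.5 kmol; ν_B = −1, so ξ = 185.5/1 = 185.5 kmol.
Outlet amounts (n = n₀ + ν ξ):
  B: 272 − 1(185.5) = 86.5
  A: 0 + 2(185.5) = 371

371 kmol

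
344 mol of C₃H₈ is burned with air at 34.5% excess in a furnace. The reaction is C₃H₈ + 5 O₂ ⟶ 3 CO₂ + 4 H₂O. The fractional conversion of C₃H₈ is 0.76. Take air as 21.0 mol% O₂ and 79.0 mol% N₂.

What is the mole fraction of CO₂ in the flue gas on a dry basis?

0.0742

Stoichiometric O₂ = 5 × 344 = 1720 mol; O₂ fed = 1720 × 1.345 = 2313 mol.
N₂ fed = 2313 × 79/21 = 8703 mol.
Fuel reacted = 0.76 × 344 → ξ = 261.4 mol.
Outlet (n = n₀ + ν ξ):
  C₃H₈: 344 − 1(261.4) = 82.56
  O₂: 2313 − 5(261.4) = 1006
  N₂: 8703 (inert)
  CO₂: 0 + 3(261.4) = 784.3
  H₂O: 0 + 4(261.4) = 1046
Dry total = 10580 mol; y_CO₂ (dry) = 784.3 / 10580 = 0.07416.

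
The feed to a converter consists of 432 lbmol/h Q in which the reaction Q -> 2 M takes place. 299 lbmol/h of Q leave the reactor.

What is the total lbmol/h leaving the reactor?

For Q: n = n₀ − 1ξ → 299 = 432 − 1ξ, giving ξ = 133 lbmol/h.
Outlet amounts (n = n₀ + ν ξ):
  Q: 432 − 1(133) = 299
  M: 0 + 2(133) = 266
Total out = 299 + 266 = 565 lbmol/h.

565 lbmol/h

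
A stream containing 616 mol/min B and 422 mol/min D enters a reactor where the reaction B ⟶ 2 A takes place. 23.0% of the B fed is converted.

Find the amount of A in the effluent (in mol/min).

B reacted = 0.23 × 616 = 141.7 mol/min; ν_B = −1, so ξ = 141.7/1 = 141.7 mol/min.
Outlet amounts (n = n₀ + ν ξ):
  B: 616 − 1(141.7) = 474.3
  A: 0 + 2(141.7) = 283.4
  D: 422 (inert)

283 mol/min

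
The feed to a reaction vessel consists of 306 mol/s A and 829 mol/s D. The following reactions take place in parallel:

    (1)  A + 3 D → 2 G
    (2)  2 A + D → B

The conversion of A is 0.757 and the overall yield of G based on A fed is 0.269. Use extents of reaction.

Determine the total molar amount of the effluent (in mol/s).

Yield of G: 2ξ₁ / 306 = 0.269 → ξ₁ = 41.16 mol/s.
Conversion of A: 1ξ₁ + 2ξ₂ = 0.757 × 306 = 231.6 → ξ₂ = 95.24 mol/s.
Outlet amounts (n = n₀ + Σ ν·ξ):
  A: 306 − 1(41.16) − 2(95.24) = 74.36
  D: 829 − 3(41.16) − 1(95.24) = 610.3
  G: 0 + 2(41.16) = 82.31
  B: 0 + 1(95.24) = 95.24
Total out = 74.36 + 610.3 + 82.31 + 95.24 = 862.2 mol/s.

862 mol/s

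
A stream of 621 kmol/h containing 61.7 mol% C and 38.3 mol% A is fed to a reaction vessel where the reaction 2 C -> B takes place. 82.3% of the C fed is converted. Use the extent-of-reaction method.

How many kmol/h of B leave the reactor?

158 kmol/h

C reacted = 0.823 × 383.2 = 315.3 kmol/h; ν_C = −2, so ξ = 315.3/2 = 157.7 kmol/h.
Outlet amounts (n = n₀ + ν ξ):
  C: 383.2 − 2(157.7) = 67.82
  B: 0 + 1(157.7) = 157.7
  A: 237.8 (inert)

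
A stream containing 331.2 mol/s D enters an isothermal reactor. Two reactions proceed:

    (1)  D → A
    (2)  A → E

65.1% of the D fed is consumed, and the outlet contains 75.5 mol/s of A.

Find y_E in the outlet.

0.423

Conversion of D: D consumed = 1ξ₁ = 0.651 × 331.2 → ξ₁ = 215.6 mol/s.
A balance: n_A = 0 + 1ξ₁ − 1ξ₂ = 75.5 → ξ₂ = (1·215.6 − 75.5)/1 = 140.1 mol/s.
Outlet amounts (n = n₀ + Σ ν·ξ):
  D: 331.2 − 1(215.6) = 115.6
  A: 0 + 1(215.6) − 1(140.1) = 75.5
  E: 0 + 1(140.1) = 140.1
Total out = 331.2 mol/s; y_E = 140.1 / 331.2 = 0.423.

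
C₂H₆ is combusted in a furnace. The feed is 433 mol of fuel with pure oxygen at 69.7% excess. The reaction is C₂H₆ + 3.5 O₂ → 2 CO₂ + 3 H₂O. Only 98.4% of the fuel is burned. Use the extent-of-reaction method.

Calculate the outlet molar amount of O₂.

1080 mol

Stoichiometric O₂ = 3.5 × 433 = 1516 mol; O₂ fed = 1516 × 1.697 = 2572 mol.
Fuel reacted = 0.984 × 433 → ξ = 426.1 mol.
Outlet (n = n₀ + ν ξ):
  C₂H₆: 433 − 1(426.1) = 6.928
  O₂: 2572 − 3.5(426.1) = 1081
  CO₂: 0 + 2(426.1) = 852.1
  H₂O: 0 + 3(426.1) = 1278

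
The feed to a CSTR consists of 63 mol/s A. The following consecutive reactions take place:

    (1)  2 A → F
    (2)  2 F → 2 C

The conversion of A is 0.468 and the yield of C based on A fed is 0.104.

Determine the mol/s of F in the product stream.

Conversion of A: A consumed = 2ξ₁ = 0.468 × 63 → ξ₁ = 14.74 mol/s.
Yield of C: 2ξ₂ / 63 = 0.104 → ξ₂ = 3.276 mol/s.
Outlet amounts (n = n₀ + Σ ν·ξ):
  A: 63 − 2(14.74) = 33.52
  F: 0 + 1(14.74) − 2(3.276) = 8.19
  C: 0 + 2(3.276) = 6.552

8.19 mol/s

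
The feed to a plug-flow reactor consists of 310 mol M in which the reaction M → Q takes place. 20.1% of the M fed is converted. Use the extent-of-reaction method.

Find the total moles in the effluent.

M reacted = 0.201 × 310 = 62.31 mol; ν_M = −1, so ξ = 62.31/1 = 62.31 mol.
Outlet amounts (n = n₀ + ν ξ):
  M: 310 − 1(62.31) = 247.7
  Q: 0 + 1(62.31) = 62.31
Total out = 247.7 + 62.31 = 310 mol.

310 mol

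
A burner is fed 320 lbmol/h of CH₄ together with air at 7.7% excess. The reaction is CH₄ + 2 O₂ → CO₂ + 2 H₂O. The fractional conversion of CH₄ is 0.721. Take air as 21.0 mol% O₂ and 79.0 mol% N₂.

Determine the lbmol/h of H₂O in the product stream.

461 lbmol/h

Stoichiometric O₂ = 2 × 320 = 640 lbmol/h; O₂ fed = 640 × 1.077 = 689.3 lbmol/h.
N₂ fed = 689.3 × 79/21 = 2593 lbmol/h.
Fuel reacted = 0.721 × 320 → ξ = 230.7 lbmol/h.
Outlet (n = n₀ + ν ξ):
  CH₄: 320 − 1(230.7) = 89.28
  O₂: 689.3 − 2(230.7) = 227.8
  N₂: 2593 (inert)
  CO₂: 0 + 1(230.7) = 230.7
  H₂O: 0 + 2(230.7) = 461.4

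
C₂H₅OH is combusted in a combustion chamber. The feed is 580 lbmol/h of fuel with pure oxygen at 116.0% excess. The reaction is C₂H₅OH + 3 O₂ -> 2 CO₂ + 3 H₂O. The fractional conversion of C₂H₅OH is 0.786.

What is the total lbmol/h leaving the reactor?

Stoichiometric O₂ = 3 × 580 = 1740 lbmol/h; O₂ fed = 1740 × 2.160 = 3758 lbmol/h.
Fuel reacted = 0.786 × 580 → ξ = 455.9 lbmol/h.
Outlet (n = n₀ + ν ξ):
  C₂H₅OH: 580 − 1(455.9) = 124.1
  O₂: 3758 − 3(455.9) = 2391
  CO₂: 0 + 2(455.9) = 911.8
  H₂O: 0 + 3(455.9) = 1368
Total out = 124.1 + 2391 + 911.8 + 1368 = 4794 lbmol/h.

4790 lbmol/h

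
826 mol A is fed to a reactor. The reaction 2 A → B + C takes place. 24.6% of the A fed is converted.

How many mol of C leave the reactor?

102 mol

A reacted = 0.246 × 826 = 203.2 mol; ν_A = −2, so ξ = 203.2/2 = 101.6 mol.
Outlet amounts (n = n₀ + ν ξ):
  A: 826 − 2(101.6) = 622.8
  B: 0 + 1(101.6) = 101.6
  C: 0 + 1(101.6) = 101.6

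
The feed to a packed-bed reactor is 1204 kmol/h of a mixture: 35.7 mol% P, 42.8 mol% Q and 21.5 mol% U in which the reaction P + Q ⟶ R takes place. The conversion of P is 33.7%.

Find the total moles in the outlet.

1060 kmol/h

P reacted = 0.337 × 429.8 = 144.9 kmol/h; ν_P = −1, so ξ = 144.9/1 = 144.9 kmol/h.
Outlet amounts (n = n₀ + ν ξ):
  P: 429.8 − 1(144.9) = 285
  Q: 515.3 − 1(144.9) = 370.5
  R: 0 + 1(144.9) = 144.9
  U: 258.9 (inert)
Total out = 285 + 370.5 + 144.9 + 258.9 = 1059 kmol/h.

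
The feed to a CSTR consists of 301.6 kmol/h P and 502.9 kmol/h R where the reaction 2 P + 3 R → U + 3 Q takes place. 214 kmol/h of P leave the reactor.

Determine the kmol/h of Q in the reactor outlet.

For P: n = n₀ − 2ξ → 214 = 301.6 − 2ξ, giving ξ = 43.8 kmol/h.
Outlet amounts (n = n₀ + ν ξ):
  P: 301.6 − 2(43.8) = 214
  R: 502.9 − 3(43.8) = 371.5
  U: 0 + 1(43.8) = 43.8
  Q: 0 + 3(43.8) = 131.4

131 kmol/h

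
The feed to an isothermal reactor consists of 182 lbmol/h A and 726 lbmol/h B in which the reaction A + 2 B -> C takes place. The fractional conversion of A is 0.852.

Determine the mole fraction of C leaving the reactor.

A reacted = 0.852 × 182 = 155.1 lbmol/h; ν_A = −1, so ξ = 155.1/1 = 155.1 lbmol/h.
Outlet amounts (n = n₀ + ν ξ):
  A: 182 − 1(155.1) = 26.94
  B: 726 − 2(155.1) = 415.9
  C: 0 + 1(155.1) = 155.1
Total out = 597.9 lbmol/h; y_C = 155.1 / 597.9 = 0.2594.

0.259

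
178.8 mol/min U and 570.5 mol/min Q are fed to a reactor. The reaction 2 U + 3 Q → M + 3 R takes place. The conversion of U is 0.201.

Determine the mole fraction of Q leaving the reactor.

0.706

U reacted = 0.201 × 178.8 = 35.94 mol/min; ν_U = −2, so ξ = 35.94/2 = 17.97 mol/min.
Outlet amounts (n = n₀ + ν ξ):
  U: 178.8 − 2(17.97) = 142.9
  Q: 570.5 − 3(17.97) = 516.6
  M: 0 + 1(17.97) = 17.97
  R: 0 + 3(17.97) = 53.91
Total out = 731.3 mol/min; y_Q = 516.6 / 731.3 = 0.7064.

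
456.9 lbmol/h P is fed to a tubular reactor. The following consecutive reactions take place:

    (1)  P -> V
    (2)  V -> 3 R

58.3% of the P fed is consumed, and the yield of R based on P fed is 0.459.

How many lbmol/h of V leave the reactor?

196 lbmol/h

Conversion of P: P consumed = 1ξ₁ = 0.583 × 456.9 → ξ₁ = 266.4 lbmol/h.
Yield of R: 3ξ₂ / 456.9 = 0.459 → ξ₂ = 69.91 lbmol/h.
Outlet amounts (n = n₀ + Σ ν·ξ):
  P: 456.9 − 1(266.4) = 190.5
  V: 0 + 1(266.4) − 1(69.91) = 196.5
  R: 0 + 3(69.91) = 209.7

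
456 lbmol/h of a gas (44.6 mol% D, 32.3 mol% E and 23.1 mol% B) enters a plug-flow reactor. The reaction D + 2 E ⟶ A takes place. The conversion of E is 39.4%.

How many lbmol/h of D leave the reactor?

E reacted = 0.394 × 147.3 = 58.03 lbmol/h; ν_E = −2, so ξ = 58.03/2 = 29.02 lbmol/h.
Outlet amounts (n = n₀ + ν ξ):
  D: 203.4 − 1(29.02) = 174.4
  E: 147.3 − 2(29.02) = 89.26
  A: 0 + 1(29.02) = 29.02
  B: 105.3 (inert)

174 lbmol/h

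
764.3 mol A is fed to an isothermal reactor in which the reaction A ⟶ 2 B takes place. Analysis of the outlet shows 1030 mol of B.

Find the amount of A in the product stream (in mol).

For B: n = n₀ + 2ξ → 1030 = 0 + 2ξ, giving ξ = 515 mol.
Outlet amounts (n = n₀ + ν ξ):
  A: 764.3 − 1(515) = 249.3
  B: 0 + 2(515) = 1030

249 mol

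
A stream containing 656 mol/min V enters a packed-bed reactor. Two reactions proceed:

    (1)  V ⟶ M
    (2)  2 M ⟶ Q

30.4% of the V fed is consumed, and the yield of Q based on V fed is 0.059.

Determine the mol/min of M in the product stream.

122 mol/min

Conversion of V: V consumed = 1ξ₁ = 0.304 × 656 → ξ₁ = 199.4 mol/min.
Yield of Q: 1ξ₂ / 656 = 0.059 → ξ₂ = 38.7 mol/min.
Outlet amounts (n = n₀ + Σ ν·ξ):
  V: 656 − 1(199.4) = 456.6
  M: 0 + 1(199.4) − 2(38.7) = 122
  Q: 0 + 1(38.7) = 38.7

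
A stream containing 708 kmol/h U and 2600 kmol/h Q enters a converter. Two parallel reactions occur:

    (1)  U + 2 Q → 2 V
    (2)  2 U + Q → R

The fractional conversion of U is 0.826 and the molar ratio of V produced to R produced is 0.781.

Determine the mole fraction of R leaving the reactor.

Conversion of U: U consumed = 0.826 × 708 = 584.8 kmol/h = 1ξ₁ + 2ξ₂.
Selectivity: 2ξ₁ / (1ξ₂) = 0.781 → ξ₁ = 0.3905 ξ₂.
Substitute: (1·0.3905 + 2) ξ₂ = 584.8 → ξ₂ = 244.6 kmol/h, ξ₁ = 95.53 kmol/h.
Outlet amounts (n = n₀ + Σ ν·ξ):
  U: 708 − 1(95.53) − 2(244.6) = 123.2
  Q: 2600 − 2(95.53) − 1(244.6) = 2164
  V: 0 + 2(95.53) = 191.1
  R: 0 + 1(244.6) = 244.6
Total out = 2723 kmol/h; y_R = 244.6 / 2723 = 0.08984.

0.0898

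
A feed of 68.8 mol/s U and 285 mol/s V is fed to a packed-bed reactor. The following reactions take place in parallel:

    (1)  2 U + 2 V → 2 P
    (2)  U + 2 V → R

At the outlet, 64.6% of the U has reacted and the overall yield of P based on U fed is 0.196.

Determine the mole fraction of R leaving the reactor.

0.111

Yield of P: 2ξ₁ / 68.8 = 0.196 → ξ₁ = 6.742 mol/s.
Conversion of U: 2ξ₁ + 1ξ₂ = 0.646 × 68.8 = 44.44 → ξ₂ = 30.96 mol/s.
Outlet amounts (n = n₀ + Σ ν·ξ):
  U: 68.8 − 2(6.742) − 1(30.96) = 24.36
  V: 285 − 2(6.742) − 2(30.96) = 209.6
  P: 0 + 2(6.742) = 13.48
  R: 0 + 1(30.96) = 30.96
Total out = 278.4 mol/s; y_R = 30.96 / 278.4 = 0.1112.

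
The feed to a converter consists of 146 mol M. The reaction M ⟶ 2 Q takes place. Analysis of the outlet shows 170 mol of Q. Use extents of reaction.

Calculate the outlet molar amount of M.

For Q: n = n₀ + 2ξ → 170 = 0 + 2ξ, giving ξ = 85 mol.
Outlet amounts (n = n₀ + ν ξ):
  M: 146 − 1(85) = 61
  Q: 0 + 2(85) = 170

61 mol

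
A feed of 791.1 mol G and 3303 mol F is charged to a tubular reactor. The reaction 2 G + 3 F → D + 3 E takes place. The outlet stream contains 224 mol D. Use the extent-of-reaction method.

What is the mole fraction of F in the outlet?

For D: n = n₀ + 1ξ → 224 = 0 + 1ξ, giving ξ = 224 mol.
Outlet amounts (n = n₀ + ν ξ):
  G: 791.1 − 2(224) = 343.1
  F: 3303 − 3(224) = 2631
  D: 0 + 1(224) = 224
  E: 0 + 3(224) = 672
Total out = 3870 mol; y_F = 2631 / 3870 = 0.6798.

0.68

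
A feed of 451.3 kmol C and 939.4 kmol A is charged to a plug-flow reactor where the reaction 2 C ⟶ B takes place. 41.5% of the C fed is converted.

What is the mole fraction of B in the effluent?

C reacted = 0.415 × 451.3 = 187.3 kmol; ν_C = −2, so ξ = 187.3/2 = 93.64 kmol.
Outlet amounts (n = n₀ + ν ξ):
  C: 451.3 − 2(93.64) = 264
  B: 0 + 1(93.64) = 93.64
  A: 939.4 (inert)
Total out = 1297 kmol; y_B = 93.64 / 1297 = 0.0722.

0.0722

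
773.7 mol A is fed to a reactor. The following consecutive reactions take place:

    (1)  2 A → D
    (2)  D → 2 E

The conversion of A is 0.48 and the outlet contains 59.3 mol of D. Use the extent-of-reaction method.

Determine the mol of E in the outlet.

253 mol

Conversion of A: A consumed = 2ξ₁ = 0.48 × 773.7 → ξ₁ = 185.7 mol.
D balance: n_D = 0 + 1ξ₁ − 1ξ₂ = 59.3 → ξ₂ = (1·185.7 − 59.3)/1 = 126.4 mol.
Outlet amounts (n = n₀ + Σ ν·ξ):
  A: 773.7 − 2(185.7) = 402.3
  D: 0 + 1(185.7) − 1(126.4) = 59.3
  E: 0 + 2(126.4) = 252.8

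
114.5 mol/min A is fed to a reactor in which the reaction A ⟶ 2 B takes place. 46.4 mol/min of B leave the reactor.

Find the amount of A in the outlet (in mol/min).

91.3 mol/min

For B: n = n₀ + 2ξ → 46.4 = 0 + 2ξ, giving ξ = 23.2 mol/min.
Outlet amounts (n = n₀ + ν ξ):
  A: 114.5 − 1(23.2) = 91.3
  B: 0 + 2(23.2) = 46.4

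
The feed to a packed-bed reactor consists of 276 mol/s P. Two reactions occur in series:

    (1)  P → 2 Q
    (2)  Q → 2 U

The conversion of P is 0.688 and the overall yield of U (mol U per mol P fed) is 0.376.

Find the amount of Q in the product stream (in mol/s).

328 mol/s

Conversion of P: P consumed = 1ξ₁ = 0.688 × 276 → ξ₁ = 189.9 mol/s.
Yield of U: 2ξ₂ / 276 = 0.376 → ξ₂ = 51.89 mol/s.
Outlet amounts (n = n₀ + Σ ν·ξ):
  P: 276 − 1(189.9) = 86.11
  Q: 0 + 2(189.9) − 1(51.89) = 327.9
  U: 0 + 2(51.89) = 103.8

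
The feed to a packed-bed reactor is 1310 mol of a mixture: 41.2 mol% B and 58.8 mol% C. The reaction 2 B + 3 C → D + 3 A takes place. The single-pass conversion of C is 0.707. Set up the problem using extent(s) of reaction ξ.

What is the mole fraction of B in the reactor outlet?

0.157

C reacted = 0.707 × 770.3 = 544.6 mol; ν_C = −3, so ξ = 544.6/3 = 181.5 mol.
Outlet amounts (n = n₀ + ν ξ):
  B: 539.7 − 2(181.5) = 176.7
  C: 770.3 − 3(181.5) = 225.7
  D: 0 + 1(181.5) = 181.5
  A: 0 + 3(181.5) = 544.6
Total out = 1128 mol; y_B = 176.7 / 1128 = 0.1565.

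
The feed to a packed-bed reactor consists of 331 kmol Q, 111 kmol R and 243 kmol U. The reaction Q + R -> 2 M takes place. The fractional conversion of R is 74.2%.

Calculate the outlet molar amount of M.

R reacted = 0.742 × 111 = 82.36 kmol; ν_R = −1, so ξ = 82.36/1 = 82.36 kmol.
Outlet amounts (n = n₀ + ν ξ):
  Q: 331 − 1(82.36) = 248.6
  R: 111 − 1(82.36) = 28.64
  M: 0 + 2(82.36) = 164.7
  U: 243 (inert)

165 kmol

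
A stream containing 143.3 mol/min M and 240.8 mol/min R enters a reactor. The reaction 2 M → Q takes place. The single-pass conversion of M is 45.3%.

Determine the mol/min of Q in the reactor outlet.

32.5 mol/min

M reacted = 0.453 × 143.3 = 64.91 mol/min; ν_M = −2, so ξ = 64.91/2 = 32.46 mol/min.
Outlet amounts (n = n₀ + ν ξ):
  M: 143.3 − 2(32.46) = 78.39
  Q: 0 + 1(32.46) = 32.46
  R: 240.8 (inert)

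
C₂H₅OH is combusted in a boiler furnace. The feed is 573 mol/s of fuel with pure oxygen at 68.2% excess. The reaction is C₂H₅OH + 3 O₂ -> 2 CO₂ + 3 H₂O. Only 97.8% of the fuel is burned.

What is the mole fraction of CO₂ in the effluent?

Stoichiometric O₂ = 3 × 573 = 1719 mol/s; O₂ fed = 1719 × 1.682 = 2891 mol/s.
Fuel reacted = 0.978 × 573 → ξ = 560.4 mol/s.
Outlet (n = n₀ + ν ξ):
  C₂H₅OH: 573 − 1(560.4) = 12.61
  O₂: 2891 − 3(560.4) = 1210
  CO₂: 0 + 2(560.4) = 1121
  H₂O: 0 + 3(560.4) = 1681
Total out = 4025 mol/s; y_CO₂ = 1121 / 4025 = 0.2785.

0.278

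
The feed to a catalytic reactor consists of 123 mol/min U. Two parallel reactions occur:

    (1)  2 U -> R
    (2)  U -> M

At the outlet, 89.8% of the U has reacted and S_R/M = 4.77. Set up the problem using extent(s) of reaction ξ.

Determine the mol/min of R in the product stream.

Conversion of U: U consumed = 0.898 × 123 = 110.5 mol/min = 2ξ₁ + 1ξ₂.
Selectivity: 1ξ₁ / (1ξ₂) = 4.77 → ξ₁ = 4.77 ξ₂.
Substitute: (2·4.77 + 1) ξ₂ = 110.5 → ξ₂ = 10.48 mol/min, ξ₁ = 49.99 mol/min.
Outlet amounts (n = n₀ + Σ ν·ξ):
  U: 123 − 2(49.99) − 1(10.48) = 12.55
  R: 0 + 1(49.99) = 49.99
  M: 0 + 1(10.48) = 10.48

50 mol/min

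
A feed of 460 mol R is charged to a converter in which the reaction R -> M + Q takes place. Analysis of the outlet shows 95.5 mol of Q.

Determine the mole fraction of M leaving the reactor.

0.172

For Q: n = n₀ + 1ξ → 95.5 = 0 + 1ξ, giving ξ = 95.5 mol.
Outlet amounts (n = n₀ + ν ξ):
  R: 460 − 1(95.5) = 364.5
  M: 0 + 1(95.5) = 95.5
  Q: 0 + 1(95.5) = 95.5
Total out = 555.5 mol; y_M = 95.5 / 555.5 = 0.1719.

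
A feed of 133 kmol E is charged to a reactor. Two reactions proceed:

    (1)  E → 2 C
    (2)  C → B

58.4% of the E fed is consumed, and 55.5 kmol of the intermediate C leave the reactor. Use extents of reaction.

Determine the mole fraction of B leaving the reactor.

Conversion of E: E consumed = 1ξ₁ = 0.584 × 133 → ξ₁ = 77.67 kmol.
C balance: n_C = 0 + 2ξ₁ − 1ξ₂ = 55.5 → ξ₂ = (2·77.67 − 55.5)/1 = 99.84 kmol.
Outlet amounts (n = n₀ + Σ ν·ξ):
  E: 133 − 1(77.67) = 55.33
  C: 0 + 2(77.67) − 1(99.84) = 55.5
  B: 0 + 1(99.84) = 99.84
Total out = 210.7 kmol; y_B = 99.84 / 210.7 = 0.4739.

0.474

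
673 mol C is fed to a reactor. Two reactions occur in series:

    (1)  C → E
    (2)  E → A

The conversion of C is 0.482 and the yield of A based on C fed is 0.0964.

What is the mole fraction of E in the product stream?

0.386

Conversion of C: C consumed = 1ξ₁ = 0.482 × 673 → ξ₁ = 324.4 mol.
Yield of A: 1ξ₂ / 673 = 0.0964 → ξ₂ = 64.88 mol.
Outlet amounts (n = n₀ + Σ ν·ξ):
  C: 673 − 1(324.4) = 348.6
  E: 0 + 1(324.4) − 1(64.88) = 259.5
  A: 0 + 1(64.88) = 64.88
Total out = 673 mol; y_E = 259.5 / 673 = 0.3856.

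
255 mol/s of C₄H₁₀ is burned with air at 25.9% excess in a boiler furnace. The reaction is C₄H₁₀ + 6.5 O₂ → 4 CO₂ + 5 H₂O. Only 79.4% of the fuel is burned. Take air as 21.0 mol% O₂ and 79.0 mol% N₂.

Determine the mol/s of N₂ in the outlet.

Stoichiometric O₂ = 6.5 × 255 = 1658 mol/s; O₂ fed = 1658 × 1.259 = 2087 mol/s.
N₂ fed = 2087 × 79/21 = 7850 mol/s.
Fuel reacted = 0.794 × 255 → ξ = 202.5 mol/s.
Outlet (n = n₀ + ν ξ):
  C₄H₁₀: 255 − 1(202.5) = 52.53
  O₂: 2087 − 6.5(202.5) = 770.7
  N₂: 7850 (inert)
  CO₂: 0 + 4(202.5) = 809.9
  H₂O: 0 + 5(202.5) = 1012

7850 mol/s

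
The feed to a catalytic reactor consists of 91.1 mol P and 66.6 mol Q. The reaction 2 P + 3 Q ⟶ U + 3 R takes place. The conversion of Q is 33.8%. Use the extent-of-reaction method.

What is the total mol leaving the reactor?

Q reacted = 0.338 × 66.6 = 22.51 mol; ν_Q = −3, so ξ = 22.51/3 = 7.504 mol.
Outlet amounts (n = n₀ + ν ξ):
  P: 91.1 − 2(7.504) = 76.09
  Q: 66.6 − 3(7.504) = 44.09
  U: 0 + 1(7.504) = 7.504
  R: 0 + 3(7.504) = 22.51
Total out = 76.09 + 44.09 + 7.504 + 22.51 = 150.2 mol.

150 mol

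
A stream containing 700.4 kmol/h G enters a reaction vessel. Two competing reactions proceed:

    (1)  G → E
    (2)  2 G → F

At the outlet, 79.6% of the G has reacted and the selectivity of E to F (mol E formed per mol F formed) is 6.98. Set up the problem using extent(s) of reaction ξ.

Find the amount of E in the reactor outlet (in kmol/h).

Conversion of G: G consumed = 0.796 × 700.4 = 557.5 kmol/h = 1ξ₁ + 2ξ₂.
Selectivity: 1ξ₁ / (1ξ₂) = 6.98 → ξ₁ = 6.98 ξ₂.
Substitute: (1·6.98 + 2) ξ₂ = 557.5 → ξ₂ = 62.08 kmol/h, ξ₁ = 433.3 kmol/h.
Outlet amounts (n = n₀ + Σ ν·ξ):
  G: 700.4 − 1(433.3) − 2(62.08) = 142.9
  E: 0 + 1(433.3) = 433.3
  F: 0 + 1(62.08) = 62.08

433 kmol/h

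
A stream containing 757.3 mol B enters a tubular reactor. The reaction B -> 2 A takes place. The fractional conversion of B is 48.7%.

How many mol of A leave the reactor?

738 mol

B reacted = 0.487 × 757.3 = 368.8 mol; ν_B = −1, so ξ = 368.8/1 = 368.8 mol.
Outlet amounts (n = n₀ + ν ξ):
  B: 757.3 − 1(368.8) = 388.5
  A: 0 + 2(368.8) = 737.6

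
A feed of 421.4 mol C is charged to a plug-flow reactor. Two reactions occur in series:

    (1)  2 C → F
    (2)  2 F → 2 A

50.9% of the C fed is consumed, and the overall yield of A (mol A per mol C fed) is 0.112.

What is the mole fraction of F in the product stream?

Conversion of C: C consumed = 2ξ₁ = 0.509 × 421.4 → ξ₁ = 107.2 mol.
Yield of A: 2ξ₂ / 421.4 = 0.112 → ξ₂ = 23.6 mol.
Outlet amounts (n = n₀ + Σ ν·ξ):
  C: 421.4 − 2(107.2) = 206.9
  F: 0 + 1(107.2) − 2(23.6) = 60.05
  A: 0 + 2(23.6) = 47.2
Total out = 314.2 mol; y_F = 60.05 / 314.2 = 0.1911.

0.191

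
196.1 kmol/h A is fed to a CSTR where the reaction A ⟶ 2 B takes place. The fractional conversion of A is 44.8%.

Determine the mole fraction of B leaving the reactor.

A reacted = 0.448 × 196.1 = 87.85 kmol/h; ν_A = −1, so ξ = 87.85/1 = 87.85 kmol/h.
Outlet amounts (n = n₀ + ν ξ):
  A: 196.1 − 1(87.85) = 108.2
  B: 0 + 2(87.85) = 175.7
Total out = 284 kmol/h; y_B = 175.7 / 284 = 0.6188.

0.619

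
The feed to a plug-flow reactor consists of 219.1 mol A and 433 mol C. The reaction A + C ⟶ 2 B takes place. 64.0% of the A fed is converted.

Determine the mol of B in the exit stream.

280 mol

A reacted = 0.64 × 219.1 = 140.2 mol; ν_A = −1, so ξ = 140.2/1 = 140.2 mol.
Outlet amounts (n = n₀ + ν ξ):
  A: 219.1 − 1(140.2) = 78.88
  C: 433 − 1(140.2) = 292.8
  B: 0 + 2(140.2) = 280.4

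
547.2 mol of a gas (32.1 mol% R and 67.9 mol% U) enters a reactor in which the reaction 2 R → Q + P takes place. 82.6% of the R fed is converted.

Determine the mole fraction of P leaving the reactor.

R reacted = 0.826 × 175.7 = 145.1 mol; ν_R = −2, so ξ = 145.1/2 = 72.54 mol.
Outlet amounts (n = n₀ + ν ξ):
  R: 175.7 − 2(72.54) = 30.56
  Q: 0 + 1(72.54) = 72.54
  P: 0 + 1(72.54) = 72.54
  U: 371.5 (inert)
Total out = 547.2 mol; y_P = 72.54 / 547.2 = 0.1326.

0.133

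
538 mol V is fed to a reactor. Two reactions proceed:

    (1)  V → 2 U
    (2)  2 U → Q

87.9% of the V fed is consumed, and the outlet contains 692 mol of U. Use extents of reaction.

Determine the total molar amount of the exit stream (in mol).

884 mol

Conversion of V: V consumed = 1ξ₁ = 0.879 × 538 → ξ₁ = 472.9 mol.
U balance: n_U = 0 + 2ξ₁ − 2ξ₂ = 692 → ξ₂ = (2·472.9 − 692)/2 = 126.9 mol.
Outlet amounts (n = n₀ + Σ ν·ξ):
  V: 538 − 1(472.9) = 65.1
  U: 0 + 2(472.9) − 2(126.9) = 692
  Q: 0 + 1(126.9) = 126.9
Total out = 65.1 + 692 + 126.9 = 884 mol.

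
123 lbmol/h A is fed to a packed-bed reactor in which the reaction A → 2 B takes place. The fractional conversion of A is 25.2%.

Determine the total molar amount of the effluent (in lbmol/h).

A reacted = 0.252 × 123 = 31 lbmol/h; ν_A = −1, so ξ = 31/1 = 31 lbmol/h.
Outlet amounts (n = n₀ + ν ξ):
  A: 123 − 1(31) = 92
  B: 0 + 2(31) = 61.99
Total out = 92 + 61.99 = 154 lbmol/h.

154 lbmol/h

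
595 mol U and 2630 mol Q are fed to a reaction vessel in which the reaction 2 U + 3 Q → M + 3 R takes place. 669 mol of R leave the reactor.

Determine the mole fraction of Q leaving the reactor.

0.653

For R: n = n₀ + 3ξ → 669 = 0 + 3ξ, giving ξ = 223 mol.
Outlet amounts (n = n₀ + ν ξ):
  U: 595 − 2(223) = 149
  Q: 2630 − 3(223) = 1961
  M: 0 + 1(223) = 223
  R: 0 + 3(223) = 669
Total out = 3002 mol; y_Q = 1961 / 3002 = 0.6532.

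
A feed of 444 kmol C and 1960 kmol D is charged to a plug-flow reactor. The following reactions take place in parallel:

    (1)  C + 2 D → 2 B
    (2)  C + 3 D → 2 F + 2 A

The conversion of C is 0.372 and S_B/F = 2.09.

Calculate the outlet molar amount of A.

Conversion of C: C consumed = 0.372 × 444 = 165.2 kmol = 1ξ₁ + 1ξ₂.
Selectivity: 2ξ₁ / (2ξ₂) = 2.09 → ξ₁ = 2.09 ξ₂.
Substitute: (1·2.09 + 1) ξ₂ = 165.2 → ξ₂ = 53.45 kmol, ξ₁ = 111.7 kmol.
Outlet amounts (n = n₀ + Σ ν·ξ):
  C: 444 − 1(111.7) − 1(53.45) = 278.8
  D: 1960 − 2(111.7) − 3(53.45) = 1576
  B: 0 + 2(111.7) = 223.4
  F: 0 + 2(53.45) = 106.9
  A: 0 + 2(53.45) = 106.9

107 kmol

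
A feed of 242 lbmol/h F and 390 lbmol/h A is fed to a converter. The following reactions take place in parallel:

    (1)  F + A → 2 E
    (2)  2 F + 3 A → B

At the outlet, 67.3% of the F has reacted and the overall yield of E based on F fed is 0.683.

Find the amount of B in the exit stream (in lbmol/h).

40.1 lbmol/h

Yield of E: 2ξ₁ / 242 = 0.683 → ξ₁ = 82.64 lbmol/h.
Conversion of F: 1ξ₁ + 2ξ₂ = 0.673 × 242 = 162.9 → ξ₂ = 40.11 lbmol/h.
Outlet amounts (n = n₀ + Σ ν·ξ):
  F: 242 − 1(82.64) − 2(40.11) = 79.13
  A: 390 − 1(82.64) − 3(40.11) = 187
  E: 0 + 2(82.64) = 165.3
  B: 0 + 1(40.11) = 40.11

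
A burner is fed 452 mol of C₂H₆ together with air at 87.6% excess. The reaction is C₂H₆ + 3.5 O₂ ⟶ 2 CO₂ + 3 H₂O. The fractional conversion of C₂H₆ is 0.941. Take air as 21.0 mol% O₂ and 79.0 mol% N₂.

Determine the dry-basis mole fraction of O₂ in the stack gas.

Stoichiometric O₂ = 3.5 × 452 = 1582 mol; O₂ fed = 1582 × 1.876 = 2968 mol.
N₂ fed = 2968 × 79/21 = 11160 mol.
Fuel reacted = 0.941 × 452 → ξ = 425.3 mol.
Outlet (n = n₀ + ν ξ):
  C₂H₆: 452 − 1(425.3) = 26.67
  O₂: 2968 − 3.5(425.3) = 1479
  N₂: 11160 (inert)
  CO₂: 0 + 2(425.3) = 850.7
  H₂O: 0 + 3(425.3) = 1276
Dry total = 13520 mol; y_O₂ (dry) = 1479 / 13520 = 0.1094.

0.109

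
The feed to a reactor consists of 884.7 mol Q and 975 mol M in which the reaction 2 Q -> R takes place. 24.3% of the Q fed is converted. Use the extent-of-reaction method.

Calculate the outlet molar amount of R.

Q reacted = 0.243 × 884.7 = 215 mol; ν_Q = −2, so ξ = 215/2 = 107.5 mol.
Outlet amounts (n = n₀ + ν ξ):
  Q: 884.7 − 2(107.5) = 669.7
  R: 0 + 1(107.5) = 107.5
  M: 975 (inert)

107 mol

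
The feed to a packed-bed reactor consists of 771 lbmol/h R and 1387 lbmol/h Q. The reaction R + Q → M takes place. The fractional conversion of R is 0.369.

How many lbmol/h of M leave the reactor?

284 lbmol/h

R reacted = 0.369 × 771 = 284.5 lbmol/h; ν_R = −1, so ξ = 284.5/1 = 284.5 lbmol/h.
Outlet amounts (n = n₀ + ν ξ):
  R: 771 − 1(284.5) = 486.5
  Q: 1387 − 1(284.5) = 1103
  M: 0 + 1(284.5) = 284.5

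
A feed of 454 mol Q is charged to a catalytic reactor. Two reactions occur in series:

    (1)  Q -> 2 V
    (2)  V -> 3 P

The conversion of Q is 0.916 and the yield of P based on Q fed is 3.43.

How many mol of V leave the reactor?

Conversion of Q: Q consumed = 1ξ₁ = 0.916 × 454 → ξ₁ = 415.9 mol.
Yield of P: 3ξ₂ / 454 = 3.43 → ξ₂ = 519.1 mol.
Outlet amounts (n = n₀ + Σ ν·ξ):
  Q: 454 − 1(415.9) = 38.14
  V: 0 + 2(415.9) − 1(519.1) = 312.7
  P: 0 + 3(519.1) = 1557

313 mol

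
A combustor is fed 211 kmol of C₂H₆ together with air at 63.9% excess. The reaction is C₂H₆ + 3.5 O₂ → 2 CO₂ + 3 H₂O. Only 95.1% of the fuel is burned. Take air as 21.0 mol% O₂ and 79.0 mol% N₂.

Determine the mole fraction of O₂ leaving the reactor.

Stoichiometric O₂ = 3.5 × 211 = 738.5 kmol; O₂ fed = 738.5 × 1.639 = 1210 kmol.
N₂ fed = 1210 × 79/21 = 4553 kmol.
Fuel reacted = 0.951 × 211 → ξ = 200.7 kmol.
Outlet (n = n₀ + ν ξ):
  C₂H₆: 211 − 1(200.7) = 10.34
  O₂: 1210 − 3.5(200.7) = 508.1
  N₂: 4553 (inert)
  CO₂: 0 + 2(200.7) = 401.3
  H₂O: 0 + 3(200.7) = 602
Total out = 6075 kmol; y_O₂ = 508.1 / 6075 = 0.08363.

0.0836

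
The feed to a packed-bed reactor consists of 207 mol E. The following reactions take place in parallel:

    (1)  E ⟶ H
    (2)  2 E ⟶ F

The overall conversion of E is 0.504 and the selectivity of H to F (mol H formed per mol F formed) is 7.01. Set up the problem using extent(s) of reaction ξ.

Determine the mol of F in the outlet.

11.6 mol

Conversion of E: E consumed = 0.504 × 207 = 104.3 mol = 1ξ₁ + 2ξ₂.
Selectivity: 1ξ₁ / (1ξ₂) = 7.01 → ξ₁ = 7.01 ξ₂.
Substitute: (1·7.01 + 2) ξ₂ = 104.3 → ξ₂ = 11.58 mol, ξ₁ = 81.17 mol.
Outlet amounts (n = n₀ + Σ ν·ξ):
  E: 207 − 1(81.17) − 2(11.58) = 102.7
  H: 0 + 1(81.17) = 81.17
  F: 0 + 1(11.58) = 11.58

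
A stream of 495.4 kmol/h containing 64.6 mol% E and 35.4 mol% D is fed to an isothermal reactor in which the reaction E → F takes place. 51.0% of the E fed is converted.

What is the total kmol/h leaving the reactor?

E reacted = 0.51 × 320 = 163.2 kmol/h; ν_E = −1, so ξ = 163.2/1 = 163.2 kmol/h.
Outlet amounts (n = n₀ + ν ξ):
  E: 320 − 1(163.2) = 156.8
  F: 0 + 1(163.2) = 163.2
  D: 175.4 (inert)
Total out = 156.8 + 163.2 + 175.4 = 495.4 kmol/h.

495 kmol/h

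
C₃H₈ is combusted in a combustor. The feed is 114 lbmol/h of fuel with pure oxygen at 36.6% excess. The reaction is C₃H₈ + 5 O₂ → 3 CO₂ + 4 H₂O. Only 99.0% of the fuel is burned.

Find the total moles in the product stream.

Stoichiometric O₂ = 5 × 114 = 570 lbmol/h; O₂ fed = 570 × 1.366 = 778.6 lbmol/h.
Fuel reacted = 0.99 × 114 → ξ = 112.9 lbmol/h.
Outlet (n = n₀ + ν ξ):
  C₃H₈: 114 − 1(112.9) = 1.14
  O₂: 778.6 − 5(112.9) = 214.3
  CO₂: 0 + 3(112.9) = 338.6
  H₂O: 0 + 4(112.9) = 451.4
Total out = 1.14 + 214.3 + 338.6 + 451.4 = 1005 lbmol/h.

1010 lbmol/h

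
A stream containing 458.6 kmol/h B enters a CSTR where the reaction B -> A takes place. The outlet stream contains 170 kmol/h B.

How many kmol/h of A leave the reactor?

For B: n = n₀ − 1ξ → 170 = 458.6 − 1ξ, giving ξ = 288.6 kmol/h.
Outlet amounts (n = n₀ + ν ξ):
  B: 458.6 − 1(288.6) = 170
  A: 0 + 1(288.6) = 288.6

289 kmol/h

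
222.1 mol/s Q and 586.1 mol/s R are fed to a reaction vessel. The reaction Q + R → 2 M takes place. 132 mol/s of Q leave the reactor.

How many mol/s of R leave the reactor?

For Q: n = n₀ − 1ξ → 132 = 222.1 − 1ξ, giving ξ = 90.1 mol/s.
Outlet amounts (n = n₀ + ν ξ):
  Q: 222.1 − 1(90.1) = 132
  R: 586.1 − 1(90.1) = 496
  M: 0 + 2(90.1) = 180.2

496 mol/s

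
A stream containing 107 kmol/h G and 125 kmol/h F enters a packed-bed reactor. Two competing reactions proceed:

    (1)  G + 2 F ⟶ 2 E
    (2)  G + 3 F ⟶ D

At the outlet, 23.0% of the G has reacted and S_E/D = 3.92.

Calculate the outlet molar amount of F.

Conversion of G: G consumed = 0.23 × 107 = 24.61 kmol/h = 1ξ₁ + 1ξ₂.
Selectivity: 2ξ₁ / (1ξ₂) = 3.92 → ξ₁ = 1.96 ξ₂.
Substitute: (1·1.96 + 1) ξ₂ = 24.61 → ξ₂ = 8.314 kmol/h, ξ₁ = 16.3 kmol/h.
Outlet amounts (n = n₀ + Σ ν·ξ):
  G: 107 − 1(16.3) − 1(8.314) = 82.39
  F: 125 − 2(16.3) − 3(8.314) = 67.47
  E: 0 + 2(16.3) = 32.59
  D: 0 + 1(8.314) = 8.314

67.5 kmol/h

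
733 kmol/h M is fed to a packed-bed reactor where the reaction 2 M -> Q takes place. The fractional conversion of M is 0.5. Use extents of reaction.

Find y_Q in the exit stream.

0.333

M reacted = 0.5 × 733 = 366.5 kmol/h; ν_M = −2, so ξ = 366.5/2 = 183.2 kmol/h.
Outlet amounts (n = n₀ + ν ξ):
  M: 733 − 2(183.2) = 366.5
  Q: 0 + 1(183.2) = 183.2
Total out = 549.8 kmol/h; y_Q = 183.2 / 549.8 = 0.3333.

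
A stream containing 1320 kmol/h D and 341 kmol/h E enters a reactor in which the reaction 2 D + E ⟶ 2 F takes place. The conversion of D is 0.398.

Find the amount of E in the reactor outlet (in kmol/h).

D reacted = 0.398 × 1320 = 525.4 kmol/h; ν_D = −2, so ξ = 525.4/2 = 262.7 kmol/h.
Outlet amounts (n = n₀ + ν ξ):
  D: 1320 − 2(262.7) = 794.6
  E: 341 − 1(262.7) = 78.32
  F: 0 + 2(262.7) = 525.4

78.3 kmol/h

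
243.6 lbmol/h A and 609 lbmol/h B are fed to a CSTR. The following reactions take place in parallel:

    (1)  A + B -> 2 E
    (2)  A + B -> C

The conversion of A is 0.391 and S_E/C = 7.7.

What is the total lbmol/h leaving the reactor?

833 lbmol/h

Conversion of A: A consumed = 0.391 × 243.6 = 95.25 lbmol/h = 1ξ₁ + 1ξ₂.
Selectivity: 2ξ₁ / (1ξ₂) = 7.7 → ξ₁ = 3.85 ξ₂.
Substitute: (1·3.85 + 1) ξ₂ = 95.25 → ξ₂ = 19.64 lbmol/h, ξ₁ = 75.61 lbmol/h.
Outlet amounts (n = n₀ + Σ ν·ξ):
  A: 243.6 − 1(75.61) − 1(19.64) = 148.4
  B: 609 − 1(75.61) − 1(19.64) = 513.8
  E: 0 + 2(75.61) = 151.2
  C: 0 + 1(19.64) = 19.64
Total out = 148.4 + 513.8 + 151.2 + 19.64 = 833 lbmol/h.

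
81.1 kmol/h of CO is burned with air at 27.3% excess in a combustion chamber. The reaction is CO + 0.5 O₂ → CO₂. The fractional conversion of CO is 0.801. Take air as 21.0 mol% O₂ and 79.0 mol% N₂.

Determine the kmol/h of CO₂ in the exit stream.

Stoichiometric O₂ = 0.5 × 81.1 = 40.55 kmol/h; O₂ fed = 40.55 × 1.273 = 51.62 kmol/h.
N₂ fed = 51.62 × 79/21 = 194.2 kmol/h.
Fuel reacted = 0.801 × 81.1 → ξ = 64.96 kmol/h.
Outlet (n = n₀ + ν ξ):
  CO: 81.1 − 1(64.96) = 16.14
  O₂: 51.62 − 0.5(64.96) = 19.14
  N₂: 194.2 (inert)
  CO₂: 0 + 1(64.96) = 64.96

65 kmol/h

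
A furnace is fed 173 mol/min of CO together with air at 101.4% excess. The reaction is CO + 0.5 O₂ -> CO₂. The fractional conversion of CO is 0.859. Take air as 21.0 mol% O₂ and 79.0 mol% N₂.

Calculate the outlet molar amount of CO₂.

Stoichiometric O₂ = 0.5 × 173 = 86.5 mol/min; O₂ fed = 86.5 × 2.014 = 174.2 mol/min.
N₂ fed = 174.2 × 79/21 = 655.4 mol/min.
Fuel reacted = 0.859 × 173 → ξ = 148.6 mol/min.
Outlet (n = n₀ + ν ξ):
  CO: 173 − 1(148.6) = 24.39
  O₂: 174.2 − 0.5(148.6) = 99.91
  N₂: 655.4 (inert)
  CO₂: 0 + 1(148.6) = 148.6

149 mol/min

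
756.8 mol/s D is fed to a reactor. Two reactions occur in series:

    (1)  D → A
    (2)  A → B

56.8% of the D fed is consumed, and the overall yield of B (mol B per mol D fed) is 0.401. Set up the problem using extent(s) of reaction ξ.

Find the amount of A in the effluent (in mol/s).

Conversion of D: D consumed = 1ξ₁ = 0.568 × 756.8 → ξ₁ = 429.9 mol/s.
Yield of B: 1ξ₂ / 756.8 = 0.401 → ξ₂ = 303.5 mol/s.
Outlet amounts (n = n₀ + Σ ν·ξ):
  D: 756.8 − 1(429.9) = 326.9
  A: 0 + 1(429.9) − 1(303.5) = 126.4
  B: 0 + 1(303.5) = 303.5

126 mol/s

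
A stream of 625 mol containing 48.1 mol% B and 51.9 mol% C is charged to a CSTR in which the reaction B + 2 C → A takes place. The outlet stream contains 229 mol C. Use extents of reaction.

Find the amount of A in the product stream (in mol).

For C: n = n₀ − 2ξ → 229 = 324.4 − 2ξ, giving ξ = 47.69 mol.
Outlet amounts (n = n₀ + ν ξ):
  B: 300.6 − 1(47.69) = 252.9
  C: 324.4 − 2(47.69) = 229
  A: 0 + 1(47.69) = 47.69

47.7 mol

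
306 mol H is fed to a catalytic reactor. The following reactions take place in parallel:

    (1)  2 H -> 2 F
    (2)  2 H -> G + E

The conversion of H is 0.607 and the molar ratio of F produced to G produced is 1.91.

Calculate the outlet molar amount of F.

90.7 mol

Conversion of H: H consumed = 0.607 × 306 = 185.7 mol = 2ξ₁ + 2ξ₂.
Selectivity: 2ξ₁ / (1ξ₂) = 1.91 → ξ₁ = 0.955 ξ₂.
Substitute: (2·0.955 + 2) ξ₂ = 185.7 → ξ₂ = 47.5 mol, ξ₁ = 45.37 mol.
Outlet amounts (n = n₀ + Σ ν·ξ):
  H: 306 − 2(45.37) − 2(47.5) = 120.3
  F: 0 + 2(45.37) = 90.73
  G: 0 + 1(47.5) = 47.5
  E: 0 + 1(47.5) = 47.5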